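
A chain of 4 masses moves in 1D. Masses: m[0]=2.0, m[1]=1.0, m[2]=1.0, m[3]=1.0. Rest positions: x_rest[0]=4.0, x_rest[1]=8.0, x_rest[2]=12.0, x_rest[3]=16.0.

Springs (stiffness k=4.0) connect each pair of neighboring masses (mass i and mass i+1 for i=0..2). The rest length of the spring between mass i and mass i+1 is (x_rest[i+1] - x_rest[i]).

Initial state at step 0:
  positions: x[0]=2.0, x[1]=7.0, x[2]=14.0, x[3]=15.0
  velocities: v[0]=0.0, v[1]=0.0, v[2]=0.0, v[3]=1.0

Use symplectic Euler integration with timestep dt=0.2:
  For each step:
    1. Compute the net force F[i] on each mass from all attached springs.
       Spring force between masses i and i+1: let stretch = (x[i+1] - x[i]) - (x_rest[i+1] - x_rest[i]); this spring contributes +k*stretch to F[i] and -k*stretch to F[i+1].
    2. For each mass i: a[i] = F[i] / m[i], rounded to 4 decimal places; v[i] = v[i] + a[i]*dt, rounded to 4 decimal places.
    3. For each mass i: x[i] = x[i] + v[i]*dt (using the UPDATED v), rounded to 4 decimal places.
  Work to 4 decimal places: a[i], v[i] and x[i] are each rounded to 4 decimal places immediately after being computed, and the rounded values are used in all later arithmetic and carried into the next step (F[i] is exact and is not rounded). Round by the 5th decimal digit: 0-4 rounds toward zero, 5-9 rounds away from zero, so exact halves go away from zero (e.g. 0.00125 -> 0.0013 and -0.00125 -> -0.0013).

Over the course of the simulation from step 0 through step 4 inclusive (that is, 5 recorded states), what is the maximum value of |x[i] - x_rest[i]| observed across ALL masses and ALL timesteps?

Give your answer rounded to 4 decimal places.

Answer: 2.2321

Derivation:
Step 0: x=[2.0000 7.0000 14.0000 15.0000] v=[0.0000 0.0000 0.0000 1.0000]
Step 1: x=[2.0800 7.3200 13.0400 15.6800] v=[0.4000 1.6000 -4.8000 3.4000]
Step 2: x=[2.2592 7.7168 11.5872 16.5776] v=[0.8960 1.9840 -7.2640 4.4880]
Step 3: x=[2.5550 7.8596 10.3136 17.3167] v=[1.4790 0.7142 -6.3680 3.6957]
Step 4: x=[2.9552 7.5463 9.7679 17.5753] v=[2.0008 -1.5663 -2.7287 1.2932]
Max displacement = 2.2321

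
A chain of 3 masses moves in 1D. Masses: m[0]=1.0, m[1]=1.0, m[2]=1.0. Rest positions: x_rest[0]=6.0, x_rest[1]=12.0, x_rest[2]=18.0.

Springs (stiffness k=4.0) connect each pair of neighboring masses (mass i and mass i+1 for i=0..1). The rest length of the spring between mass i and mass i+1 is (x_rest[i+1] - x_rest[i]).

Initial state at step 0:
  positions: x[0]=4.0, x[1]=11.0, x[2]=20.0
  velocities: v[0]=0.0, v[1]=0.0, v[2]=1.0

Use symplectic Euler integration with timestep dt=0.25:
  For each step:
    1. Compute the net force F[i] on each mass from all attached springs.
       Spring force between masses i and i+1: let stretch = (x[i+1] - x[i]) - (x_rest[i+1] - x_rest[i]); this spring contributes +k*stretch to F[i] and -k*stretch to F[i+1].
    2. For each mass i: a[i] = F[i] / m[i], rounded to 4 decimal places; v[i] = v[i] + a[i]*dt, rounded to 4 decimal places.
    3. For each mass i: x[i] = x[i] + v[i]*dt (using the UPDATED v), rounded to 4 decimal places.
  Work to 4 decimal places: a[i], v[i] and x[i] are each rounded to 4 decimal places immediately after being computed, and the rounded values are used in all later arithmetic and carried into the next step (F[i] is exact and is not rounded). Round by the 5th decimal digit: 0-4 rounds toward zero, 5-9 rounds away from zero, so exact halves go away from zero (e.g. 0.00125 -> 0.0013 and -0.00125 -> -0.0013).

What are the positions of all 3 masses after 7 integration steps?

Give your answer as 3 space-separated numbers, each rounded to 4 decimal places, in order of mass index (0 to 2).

Answer: 8.3306 11.5805 16.8391

Derivation:
Step 0: x=[4.0000 11.0000 20.0000] v=[0.0000 0.0000 1.0000]
Step 1: x=[4.2500 11.5000 19.5000] v=[1.0000 2.0000 -2.0000]
Step 2: x=[4.8125 12.1875 18.5000] v=[2.2500 2.7500 -4.0000]
Step 3: x=[5.7188 12.6094 17.4219] v=[3.6250 1.6875 -4.3125]
Step 4: x=[6.8477 12.5118 16.6407] v=[4.5156 -0.3906 -3.1250]
Step 5: x=[7.8926 12.0304 16.3272] v=[4.1797 -1.9258 -1.2539]
Step 6: x=[8.4720 11.5887 16.4395] v=[2.3175 -1.7668 0.4493]
Step 7: x=[8.3306 11.5805 16.8391] v=[-0.5658 -0.0327 1.5985]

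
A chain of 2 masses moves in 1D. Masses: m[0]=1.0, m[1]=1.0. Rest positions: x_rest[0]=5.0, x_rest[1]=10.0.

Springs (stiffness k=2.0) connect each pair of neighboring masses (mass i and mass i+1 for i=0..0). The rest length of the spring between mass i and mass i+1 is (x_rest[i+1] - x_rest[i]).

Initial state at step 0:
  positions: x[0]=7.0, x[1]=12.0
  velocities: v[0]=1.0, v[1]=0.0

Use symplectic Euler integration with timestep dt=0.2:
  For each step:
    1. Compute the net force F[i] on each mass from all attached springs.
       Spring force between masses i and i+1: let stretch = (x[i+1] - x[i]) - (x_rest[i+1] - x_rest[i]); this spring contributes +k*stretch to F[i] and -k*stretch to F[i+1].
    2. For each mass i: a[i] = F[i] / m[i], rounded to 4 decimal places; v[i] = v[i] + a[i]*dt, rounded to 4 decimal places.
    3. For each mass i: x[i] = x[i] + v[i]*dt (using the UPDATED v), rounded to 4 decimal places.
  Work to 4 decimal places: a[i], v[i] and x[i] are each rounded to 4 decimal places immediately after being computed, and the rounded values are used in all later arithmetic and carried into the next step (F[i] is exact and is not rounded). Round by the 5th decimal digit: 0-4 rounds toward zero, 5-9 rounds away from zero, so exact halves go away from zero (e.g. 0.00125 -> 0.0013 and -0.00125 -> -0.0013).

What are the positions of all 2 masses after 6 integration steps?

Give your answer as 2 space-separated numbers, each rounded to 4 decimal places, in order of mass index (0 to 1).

Step 0: x=[7.0000 12.0000] v=[1.0000 0.0000]
Step 1: x=[7.2000 12.0000] v=[1.0000 0.0000]
Step 2: x=[7.3840 12.0160] v=[0.9200 0.0800]
Step 3: x=[7.5386 12.0614] v=[0.7728 0.2272]
Step 4: x=[7.6550 12.1450] v=[0.5819 0.4181]
Step 5: x=[7.7306 12.2694] v=[0.3779 0.6221]
Step 6: x=[7.7693 12.4307] v=[0.1934 0.8066]

Answer: 7.7693 12.4307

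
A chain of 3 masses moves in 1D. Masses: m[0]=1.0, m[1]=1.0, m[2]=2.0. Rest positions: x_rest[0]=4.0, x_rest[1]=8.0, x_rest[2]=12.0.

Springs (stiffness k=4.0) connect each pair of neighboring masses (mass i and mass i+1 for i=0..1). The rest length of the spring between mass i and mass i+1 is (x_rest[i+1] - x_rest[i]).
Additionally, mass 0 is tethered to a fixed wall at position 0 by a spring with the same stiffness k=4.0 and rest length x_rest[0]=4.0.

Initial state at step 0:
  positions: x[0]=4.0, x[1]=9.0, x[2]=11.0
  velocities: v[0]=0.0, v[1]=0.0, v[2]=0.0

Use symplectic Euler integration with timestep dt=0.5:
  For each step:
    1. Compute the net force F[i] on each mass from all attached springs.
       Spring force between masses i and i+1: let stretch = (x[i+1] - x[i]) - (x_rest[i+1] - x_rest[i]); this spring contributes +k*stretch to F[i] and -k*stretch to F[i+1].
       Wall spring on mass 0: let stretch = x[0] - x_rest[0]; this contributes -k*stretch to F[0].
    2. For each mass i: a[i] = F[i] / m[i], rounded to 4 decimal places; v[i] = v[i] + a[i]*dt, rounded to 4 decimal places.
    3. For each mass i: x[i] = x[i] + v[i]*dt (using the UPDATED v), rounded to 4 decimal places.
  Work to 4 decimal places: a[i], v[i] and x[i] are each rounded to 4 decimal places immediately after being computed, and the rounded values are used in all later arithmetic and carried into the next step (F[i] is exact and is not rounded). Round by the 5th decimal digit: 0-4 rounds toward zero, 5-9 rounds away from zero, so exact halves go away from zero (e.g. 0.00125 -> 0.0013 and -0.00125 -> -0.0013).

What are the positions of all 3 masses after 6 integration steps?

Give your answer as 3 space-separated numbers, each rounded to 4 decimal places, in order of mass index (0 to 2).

Step 0: x=[4.0000 9.0000 11.0000] v=[0.0000 0.0000 0.0000]
Step 1: x=[5.0000 6.0000 12.0000] v=[2.0000 -6.0000 2.0000]
Step 2: x=[2.0000 8.0000 12.0000] v=[-6.0000 4.0000 0.0000]
Step 3: x=[3.0000 8.0000 12.0000] v=[2.0000 0.0000 0.0000]
Step 4: x=[6.0000 7.0000 12.0000] v=[6.0000 -2.0000 0.0000]
Step 5: x=[4.0000 10.0000 11.5000] v=[-4.0000 6.0000 -1.0000]
Step 6: x=[4.0000 8.5000 12.2500] v=[0.0000 -3.0000 1.5000]

Answer: 4.0000 8.5000 12.2500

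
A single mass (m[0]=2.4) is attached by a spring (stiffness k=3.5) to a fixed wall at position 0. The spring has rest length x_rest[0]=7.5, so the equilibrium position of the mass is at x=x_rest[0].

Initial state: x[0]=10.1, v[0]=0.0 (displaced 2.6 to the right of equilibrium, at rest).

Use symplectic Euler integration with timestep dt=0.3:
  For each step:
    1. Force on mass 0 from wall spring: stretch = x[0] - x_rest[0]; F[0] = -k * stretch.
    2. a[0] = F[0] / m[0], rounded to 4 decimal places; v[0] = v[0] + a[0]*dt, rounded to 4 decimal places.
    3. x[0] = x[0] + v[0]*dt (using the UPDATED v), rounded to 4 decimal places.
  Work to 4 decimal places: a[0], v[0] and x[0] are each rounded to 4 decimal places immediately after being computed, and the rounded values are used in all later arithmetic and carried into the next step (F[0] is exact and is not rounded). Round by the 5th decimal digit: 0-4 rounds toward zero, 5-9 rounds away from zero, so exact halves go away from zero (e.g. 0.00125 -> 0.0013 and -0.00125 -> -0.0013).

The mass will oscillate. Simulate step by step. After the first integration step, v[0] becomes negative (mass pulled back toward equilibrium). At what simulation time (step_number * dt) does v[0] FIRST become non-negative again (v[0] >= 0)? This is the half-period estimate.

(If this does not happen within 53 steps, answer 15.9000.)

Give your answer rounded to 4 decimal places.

Step 0: x=[10.1000] v=[0.0000]
Step 1: x=[9.7588] v=[-1.1375]
Step 2: x=[9.1211] v=[-2.1257]
Step 3: x=[8.2706] v=[-2.8349]
Step 4: x=[7.3190] v=[-3.1720]
Step 5: x=[6.3912] v=[-3.0928]
Step 6: x=[5.6089] v=[-2.6077]
Step 7: x=[5.0748] v=[-1.7803]
Step 8: x=[4.8590] v=[-0.7193]
Step 9: x=[4.9899] v=[0.4362]
First v>=0 after going negative at step 9, time=2.7000

Answer: 2.7000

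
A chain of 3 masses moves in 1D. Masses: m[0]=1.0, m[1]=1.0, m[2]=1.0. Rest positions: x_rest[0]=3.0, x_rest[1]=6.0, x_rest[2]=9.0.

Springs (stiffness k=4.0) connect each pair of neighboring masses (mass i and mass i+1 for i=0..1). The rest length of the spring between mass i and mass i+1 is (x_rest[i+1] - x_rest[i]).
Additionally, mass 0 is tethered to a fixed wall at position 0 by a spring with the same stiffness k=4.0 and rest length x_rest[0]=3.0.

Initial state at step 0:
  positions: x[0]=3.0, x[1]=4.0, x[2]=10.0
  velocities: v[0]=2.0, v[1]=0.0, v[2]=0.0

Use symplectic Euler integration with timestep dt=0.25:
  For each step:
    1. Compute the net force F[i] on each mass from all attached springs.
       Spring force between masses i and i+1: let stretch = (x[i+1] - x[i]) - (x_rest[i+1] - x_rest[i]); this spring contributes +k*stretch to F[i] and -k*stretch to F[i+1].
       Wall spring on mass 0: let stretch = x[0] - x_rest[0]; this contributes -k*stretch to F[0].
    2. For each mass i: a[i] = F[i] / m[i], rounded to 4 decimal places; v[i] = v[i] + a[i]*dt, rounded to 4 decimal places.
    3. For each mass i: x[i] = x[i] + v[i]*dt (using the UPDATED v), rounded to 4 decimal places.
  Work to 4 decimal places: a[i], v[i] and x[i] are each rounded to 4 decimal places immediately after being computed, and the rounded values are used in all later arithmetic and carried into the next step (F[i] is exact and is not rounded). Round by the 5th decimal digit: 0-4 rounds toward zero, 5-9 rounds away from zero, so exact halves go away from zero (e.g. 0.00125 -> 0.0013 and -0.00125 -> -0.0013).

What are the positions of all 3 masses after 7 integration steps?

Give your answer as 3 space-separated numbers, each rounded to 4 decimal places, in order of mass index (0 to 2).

Step 0: x=[3.0000 4.0000 10.0000] v=[2.0000 0.0000 0.0000]
Step 1: x=[3.0000 5.2500 9.2500] v=[0.0000 5.0000 -3.0000]
Step 2: x=[2.8125 6.9375 8.2500] v=[-0.7500 6.7500 -4.0000]
Step 3: x=[2.9531 7.9219 7.6719] v=[0.5625 3.9375 -2.3125]
Step 4: x=[3.5977 7.6016 7.9063] v=[2.5782 -1.2813 0.9375]
Step 5: x=[4.3438 6.3565 8.8145] v=[2.9844 -4.9805 3.6328]
Step 6: x=[4.5071 5.2227 9.8582] v=[0.6533 -4.5352 4.1748]
Step 7: x=[3.7226 5.0689 10.4930] v=[-3.1382 -0.6153 2.5393]

Answer: 3.7226 5.0689 10.4930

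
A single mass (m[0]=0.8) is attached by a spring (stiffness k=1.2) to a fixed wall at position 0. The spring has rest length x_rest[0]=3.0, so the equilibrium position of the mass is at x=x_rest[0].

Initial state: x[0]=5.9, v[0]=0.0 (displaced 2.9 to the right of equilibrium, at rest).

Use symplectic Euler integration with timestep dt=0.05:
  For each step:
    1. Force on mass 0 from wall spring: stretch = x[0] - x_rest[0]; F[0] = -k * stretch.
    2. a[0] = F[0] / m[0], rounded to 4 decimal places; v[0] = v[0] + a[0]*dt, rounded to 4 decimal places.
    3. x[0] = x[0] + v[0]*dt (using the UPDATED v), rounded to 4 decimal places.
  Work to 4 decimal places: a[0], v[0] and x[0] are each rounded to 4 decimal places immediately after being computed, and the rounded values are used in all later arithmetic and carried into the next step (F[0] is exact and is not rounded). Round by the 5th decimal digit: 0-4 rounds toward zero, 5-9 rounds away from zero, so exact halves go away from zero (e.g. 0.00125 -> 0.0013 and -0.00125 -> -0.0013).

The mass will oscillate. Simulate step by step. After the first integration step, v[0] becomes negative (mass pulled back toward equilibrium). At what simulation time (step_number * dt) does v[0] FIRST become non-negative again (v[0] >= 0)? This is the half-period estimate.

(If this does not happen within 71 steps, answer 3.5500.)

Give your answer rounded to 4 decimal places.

Step 0: x=[5.9000] v=[0.0000]
Step 1: x=[5.8891] v=[-0.2175]
Step 2: x=[5.8674] v=[-0.4342]
Step 3: x=[5.8349] v=[-0.6493]
Step 4: x=[5.7918] v=[-0.8619]
Step 5: x=[5.7382] v=[-1.0713]
Step 6: x=[5.6744] v=[-1.2767]
Step 7: x=[5.6005] v=[-1.4773]
Step 8: x=[5.5169] v=[-1.6723]
Step 9: x=[5.4238] v=[-1.8611]
Step 10: x=[5.3217] v=[-2.0429]
Step 11: x=[5.2109] v=[-2.2170]
Step 12: x=[5.0918] v=[-2.3828]
Step 13: x=[4.9648] v=[-2.5397]
Step 14: x=[4.8304] v=[-2.6871]
Step 15: x=[4.6892] v=[-2.8244]
Step 16: x=[4.5416] v=[-2.9511]
Step 17: x=[4.3883] v=[-3.0667]
Step 18: x=[4.2298] v=[-3.1708]
Step 19: x=[4.0667] v=[-3.2630]
Step 20: x=[3.8996] v=[-3.3430]
Step 21: x=[3.7291] v=[-3.4105]
Step 22: x=[3.5558] v=[-3.4652]
Step 23: x=[3.3805] v=[-3.5069]
Step 24: x=[3.2037] v=[-3.5354]
Step 25: x=[3.0262] v=[-3.5507]
Step 26: x=[2.8486] v=[-3.5527]
Step 27: x=[2.6715] v=[-3.5413]
Step 28: x=[2.4957] v=[-3.5167]
Step 29: x=[2.3218] v=[-3.4789]
Step 30: x=[2.1504] v=[-3.4280]
Step 31: x=[1.9822] v=[-3.3643]
Step 32: x=[1.8178] v=[-3.2880]
Step 33: x=[1.6578] v=[-3.1993]
Step 34: x=[1.5029] v=[-3.0986]
Step 35: x=[1.3536] v=[-2.9863]
Step 36: x=[1.2105] v=[-2.8628]
Step 37: x=[1.0741] v=[-2.7286]
Step 38: x=[0.9449] v=[-2.5842]
Step 39: x=[0.8234] v=[-2.4301]
Step 40: x=[0.7101] v=[-2.2669]
Step 41: x=[0.6053] v=[-2.0952]
Step 42: x=[0.5095] v=[-1.9156]
Step 43: x=[0.4231] v=[-1.7288]
Step 44: x=[0.3463] v=[-1.5355]
Step 45: x=[0.2795] v=[-1.3365]
Step 46: x=[0.2229] v=[-1.1325]
Step 47: x=[0.1767] v=[-0.9242]
Step 48: x=[0.1411] v=[-0.7125]
Step 49: x=[0.1162] v=[-0.4981]
Step 50: x=[0.1021] v=[-0.2818]
Step 51: x=[0.0989] v=[-0.0645]
Step 52: x=[0.1066] v=[0.1531]
First v>=0 after going negative at step 52, time=2.6000

Answer: 2.6000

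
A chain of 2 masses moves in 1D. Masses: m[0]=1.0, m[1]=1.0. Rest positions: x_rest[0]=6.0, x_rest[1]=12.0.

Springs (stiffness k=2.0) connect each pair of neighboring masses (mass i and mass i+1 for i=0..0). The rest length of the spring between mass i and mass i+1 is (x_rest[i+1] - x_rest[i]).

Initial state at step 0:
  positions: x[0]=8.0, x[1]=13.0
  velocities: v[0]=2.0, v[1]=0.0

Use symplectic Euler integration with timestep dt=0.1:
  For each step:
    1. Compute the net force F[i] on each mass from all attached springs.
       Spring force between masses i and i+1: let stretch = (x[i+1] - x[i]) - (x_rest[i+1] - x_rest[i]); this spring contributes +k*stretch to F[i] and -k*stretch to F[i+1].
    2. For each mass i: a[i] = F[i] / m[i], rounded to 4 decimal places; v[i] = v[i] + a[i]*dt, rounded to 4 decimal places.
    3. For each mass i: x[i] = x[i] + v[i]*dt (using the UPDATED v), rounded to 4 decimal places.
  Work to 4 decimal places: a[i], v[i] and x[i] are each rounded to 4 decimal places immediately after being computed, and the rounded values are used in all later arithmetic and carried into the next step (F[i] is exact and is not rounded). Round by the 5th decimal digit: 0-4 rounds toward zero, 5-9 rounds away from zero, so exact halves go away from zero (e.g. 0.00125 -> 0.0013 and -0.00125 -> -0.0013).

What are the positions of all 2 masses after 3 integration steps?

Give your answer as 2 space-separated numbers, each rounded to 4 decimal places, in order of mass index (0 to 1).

Answer: 8.4681 13.1319

Derivation:
Step 0: x=[8.0000 13.0000] v=[2.0000 0.0000]
Step 1: x=[8.1800 13.0200] v=[1.8000 0.2000]
Step 2: x=[8.3368 13.0632] v=[1.5680 0.4320]
Step 3: x=[8.4681 13.1319] v=[1.3133 0.6867]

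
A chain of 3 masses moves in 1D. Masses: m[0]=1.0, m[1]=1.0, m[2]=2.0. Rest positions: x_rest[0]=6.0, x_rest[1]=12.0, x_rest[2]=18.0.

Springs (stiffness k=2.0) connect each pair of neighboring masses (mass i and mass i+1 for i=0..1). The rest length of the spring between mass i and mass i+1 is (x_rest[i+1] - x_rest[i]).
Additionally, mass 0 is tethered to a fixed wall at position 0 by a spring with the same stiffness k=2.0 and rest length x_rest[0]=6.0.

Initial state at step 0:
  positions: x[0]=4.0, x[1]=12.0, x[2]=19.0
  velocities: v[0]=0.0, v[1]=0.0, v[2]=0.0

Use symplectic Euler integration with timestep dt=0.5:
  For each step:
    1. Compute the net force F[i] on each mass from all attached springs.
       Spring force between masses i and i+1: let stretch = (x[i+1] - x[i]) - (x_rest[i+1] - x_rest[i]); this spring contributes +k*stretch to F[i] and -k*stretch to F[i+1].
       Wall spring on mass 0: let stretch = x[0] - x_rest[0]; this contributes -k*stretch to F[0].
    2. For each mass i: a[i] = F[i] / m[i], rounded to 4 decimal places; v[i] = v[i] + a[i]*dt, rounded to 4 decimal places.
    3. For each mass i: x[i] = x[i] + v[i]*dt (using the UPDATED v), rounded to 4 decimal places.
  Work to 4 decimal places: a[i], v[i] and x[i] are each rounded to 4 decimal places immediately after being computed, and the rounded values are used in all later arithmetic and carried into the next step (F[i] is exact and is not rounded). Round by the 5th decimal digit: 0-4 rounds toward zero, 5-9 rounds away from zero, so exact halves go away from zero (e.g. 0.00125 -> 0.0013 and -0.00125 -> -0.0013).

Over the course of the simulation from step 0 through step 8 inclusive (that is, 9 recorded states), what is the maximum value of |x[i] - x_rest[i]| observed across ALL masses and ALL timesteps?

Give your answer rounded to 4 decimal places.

Answer: 2.0860

Derivation:
Step 0: x=[4.0000 12.0000 19.0000] v=[0.0000 0.0000 0.0000]
Step 1: x=[6.0000 11.5000 18.7500] v=[4.0000 -1.0000 -0.5000]
Step 2: x=[7.7500 11.8750 18.1875] v=[3.5000 0.7500 -1.1250]
Step 3: x=[7.6875 13.3438 17.5469] v=[-0.1250 2.9375 -1.2813]
Step 4: x=[6.6094 14.0860 17.3555] v=[-2.1562 1.4843 -0.3829]
Step 5: x=[5.9649 12.7246 17.8467] v=[-1.2890 -2.7228 0.9824]
Step 6: x=[5.7178 10.5444 18.5574] v=[-0.4942 -4.3604 1.4214]
Step 7: x=[5.0251 9.9574 18.7649] v=[-1.3854 -1.1740 0.4149]
Step 8: x=[4.2860 11.3080 18.2705] v=[-1.4782 2.7012 -0.9889]
Max displacement = 2.0860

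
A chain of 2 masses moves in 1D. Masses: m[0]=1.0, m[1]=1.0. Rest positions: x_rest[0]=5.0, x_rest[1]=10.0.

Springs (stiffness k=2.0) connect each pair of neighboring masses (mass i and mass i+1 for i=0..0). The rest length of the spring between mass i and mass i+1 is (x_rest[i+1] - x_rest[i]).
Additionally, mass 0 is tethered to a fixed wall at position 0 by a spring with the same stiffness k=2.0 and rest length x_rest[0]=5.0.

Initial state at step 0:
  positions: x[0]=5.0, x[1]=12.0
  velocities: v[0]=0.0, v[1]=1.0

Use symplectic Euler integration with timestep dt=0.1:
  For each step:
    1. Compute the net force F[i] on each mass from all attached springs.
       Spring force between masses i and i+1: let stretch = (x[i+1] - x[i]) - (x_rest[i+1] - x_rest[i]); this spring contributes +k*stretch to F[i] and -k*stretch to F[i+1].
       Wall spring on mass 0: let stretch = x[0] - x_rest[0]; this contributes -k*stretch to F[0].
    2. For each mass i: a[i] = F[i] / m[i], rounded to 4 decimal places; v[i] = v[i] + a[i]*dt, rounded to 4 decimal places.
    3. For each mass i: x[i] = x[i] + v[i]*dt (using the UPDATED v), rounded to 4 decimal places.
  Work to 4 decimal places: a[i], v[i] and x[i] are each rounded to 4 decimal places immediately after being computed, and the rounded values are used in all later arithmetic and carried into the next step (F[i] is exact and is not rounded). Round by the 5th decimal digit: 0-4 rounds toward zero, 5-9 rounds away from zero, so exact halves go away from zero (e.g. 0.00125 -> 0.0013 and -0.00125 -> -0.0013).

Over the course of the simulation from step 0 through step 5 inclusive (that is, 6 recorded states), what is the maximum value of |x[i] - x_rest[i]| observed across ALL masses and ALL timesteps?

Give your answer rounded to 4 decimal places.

Answer: 2.0796

Derivation:
Step 0: x=[5.0000 12.0000] v=[0.0000 1.0000]
Step 1: x=[5.0400 12.0600] v=[0.4000 0.6000]
Step 2: x=[5.1196 12.0796] v=[0.7960 0.1960]
Step 3: x=[5.2360 12.0600] v=[1.1641 -0.1960]
Step 4: x=[5.3842 12.0039] v=[1.4817 -0.5608]
Step 5: x=[5.5571 11.9154] v=[1.7288 -0.8847]
Max displacement = 2.0796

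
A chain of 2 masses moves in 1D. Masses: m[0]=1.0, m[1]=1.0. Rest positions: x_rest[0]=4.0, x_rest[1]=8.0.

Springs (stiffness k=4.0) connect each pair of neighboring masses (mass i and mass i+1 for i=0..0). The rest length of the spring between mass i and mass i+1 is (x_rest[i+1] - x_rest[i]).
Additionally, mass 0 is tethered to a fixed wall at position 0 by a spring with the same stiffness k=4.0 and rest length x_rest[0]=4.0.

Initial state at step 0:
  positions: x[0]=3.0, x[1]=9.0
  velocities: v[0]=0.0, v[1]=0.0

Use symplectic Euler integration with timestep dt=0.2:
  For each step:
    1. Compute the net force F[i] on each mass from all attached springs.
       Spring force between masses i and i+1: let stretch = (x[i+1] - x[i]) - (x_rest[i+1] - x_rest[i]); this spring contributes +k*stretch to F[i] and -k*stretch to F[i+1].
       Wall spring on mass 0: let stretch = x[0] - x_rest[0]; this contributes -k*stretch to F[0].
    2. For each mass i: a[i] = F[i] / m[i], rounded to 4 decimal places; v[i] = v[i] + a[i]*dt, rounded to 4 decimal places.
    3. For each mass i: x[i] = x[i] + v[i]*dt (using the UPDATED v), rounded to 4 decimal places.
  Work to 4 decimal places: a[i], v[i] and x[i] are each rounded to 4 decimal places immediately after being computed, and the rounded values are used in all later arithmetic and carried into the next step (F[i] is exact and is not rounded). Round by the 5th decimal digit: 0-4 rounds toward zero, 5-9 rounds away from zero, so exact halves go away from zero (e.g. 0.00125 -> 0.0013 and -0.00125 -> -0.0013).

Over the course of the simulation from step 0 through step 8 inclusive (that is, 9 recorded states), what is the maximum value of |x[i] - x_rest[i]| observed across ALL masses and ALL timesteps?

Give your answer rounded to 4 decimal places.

Answer: 1.2941

Derivation:
Step 0: x=[3.0000 9.0000] v=[0.0000 0.0000]
Step 1: x=[3.4800 8.6800] v=[2.4000 -1.6000]
Step 2: x=[4.2352 8.1680] v=[3.7760 -2.5600]
Step 3: x=[4.9420 7.6668] v=[3.5341 -2.5062]
Step 4: x=[5.2941 7.3696] v=[1.7603 -1.4860]
Step 5: x=[5.1312 7.3803] v=[-0.8146 0.0536]
Step 6: x=[4.5071 7.6712] v=[-3.1203 1.4543]
Step 7: x=[3.6682 8.0958] v=[-4.1947 2.1230]
Step 8: x=[2.9508 8.4520] v=[-3.5872 1.7809]
Max displacement = 1.2941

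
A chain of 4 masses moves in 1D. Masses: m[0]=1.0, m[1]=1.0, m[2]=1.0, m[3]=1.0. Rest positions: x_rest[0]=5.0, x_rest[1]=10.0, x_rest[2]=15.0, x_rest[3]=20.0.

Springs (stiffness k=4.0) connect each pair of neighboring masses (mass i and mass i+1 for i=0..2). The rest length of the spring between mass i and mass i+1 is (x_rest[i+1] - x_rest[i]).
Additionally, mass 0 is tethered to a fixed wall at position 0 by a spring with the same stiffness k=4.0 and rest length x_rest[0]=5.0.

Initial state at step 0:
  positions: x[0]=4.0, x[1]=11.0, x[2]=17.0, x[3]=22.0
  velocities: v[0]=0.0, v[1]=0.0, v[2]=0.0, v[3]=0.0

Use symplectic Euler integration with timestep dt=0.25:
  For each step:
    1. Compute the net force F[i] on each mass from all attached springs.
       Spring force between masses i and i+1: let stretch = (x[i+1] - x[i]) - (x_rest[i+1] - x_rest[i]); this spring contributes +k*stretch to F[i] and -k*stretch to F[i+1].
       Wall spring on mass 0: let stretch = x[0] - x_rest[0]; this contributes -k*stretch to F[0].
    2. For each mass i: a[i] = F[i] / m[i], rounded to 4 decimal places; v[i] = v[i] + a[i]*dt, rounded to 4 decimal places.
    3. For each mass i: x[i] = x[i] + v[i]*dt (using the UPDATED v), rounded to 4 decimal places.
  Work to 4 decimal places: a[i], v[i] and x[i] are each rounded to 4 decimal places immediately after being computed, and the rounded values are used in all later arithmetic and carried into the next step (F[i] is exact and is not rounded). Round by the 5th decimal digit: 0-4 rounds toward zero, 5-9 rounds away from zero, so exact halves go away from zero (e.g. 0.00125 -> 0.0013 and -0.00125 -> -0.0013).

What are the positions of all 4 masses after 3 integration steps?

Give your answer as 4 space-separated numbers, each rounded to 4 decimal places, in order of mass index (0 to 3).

Step 0: x=[4.0000 11.0000 17.0000 22.0000] v=[0.0000 0.0000 0.0000 0.0000]
Step 1: x=[4.7500 10.7500 16.7500 22.0000] v=[3.0000 -1.0000 -1.0000 0.0000]
Step 2: x=[5.8125 10.5000 16.3125 21.9375] v=[4.2500 -1.0000 -1.7500 -0.2500]
Step 3: x=[6.5938 10.5313 15.8281 21.7188] v=[3.1250 0.1250 -1.9375 -0.8750]

Answer: 6.5938 10.5313 15.8281 21.7188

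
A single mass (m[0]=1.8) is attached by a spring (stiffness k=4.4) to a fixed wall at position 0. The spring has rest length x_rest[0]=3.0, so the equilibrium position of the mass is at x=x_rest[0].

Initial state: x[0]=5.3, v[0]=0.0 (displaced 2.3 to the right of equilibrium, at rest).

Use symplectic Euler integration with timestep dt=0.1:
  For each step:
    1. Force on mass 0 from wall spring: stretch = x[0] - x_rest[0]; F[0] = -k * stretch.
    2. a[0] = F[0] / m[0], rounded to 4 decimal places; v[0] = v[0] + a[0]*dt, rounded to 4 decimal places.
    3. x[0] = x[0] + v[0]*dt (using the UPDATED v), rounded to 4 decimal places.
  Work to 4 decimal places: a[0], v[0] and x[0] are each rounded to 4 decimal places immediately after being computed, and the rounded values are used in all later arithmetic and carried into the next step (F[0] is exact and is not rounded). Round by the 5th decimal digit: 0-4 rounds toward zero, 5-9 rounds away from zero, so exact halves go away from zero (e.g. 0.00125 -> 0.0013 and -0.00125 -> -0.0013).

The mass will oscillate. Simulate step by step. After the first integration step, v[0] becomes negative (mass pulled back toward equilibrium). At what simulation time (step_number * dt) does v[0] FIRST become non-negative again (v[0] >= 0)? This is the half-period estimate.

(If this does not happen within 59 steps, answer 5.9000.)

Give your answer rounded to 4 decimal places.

Answer: 2.1000

Derivation:
Step 0: x=[5.3000] v=[0.0000]
Step 1: x=[5.2438] v=[-0.5622]
Step 2: x=[5.1327] v=[-1.1107]
Step 3: x=[4.9695] v=[-1.6320]
Step 4: x=[4.7582] v=[-2.1134]
Step 5: x=[4.5039] v=[-2.5432]
Step 6: x=[4.2128] v=[-2.9108]
Step 7: x=[3.8921] v=[-3.2073]
Step 8: x=[3.5496] v=[-3.4254]
Step 9: x=[3.1936] v=[-3.5598]
Step 10: x=[2.8329] v=[-3.6071]
Step 11: x=[2.4763] v=[-3.5663]
Step 12: x=[2.1325] v=[-3.4383]
Step 13: x=[1.8099] v=[-3.2262]
Step 14: x=[1.5164] v=[-2.9353]
Step 15: x=[1.2591] v=[-2.5726]
Step 16: x=[1.0444] v=[-2.1471]
Step 17: x=[0.8775] v=[-1.6691]
Step 18: x=[0.7625] v=[-1.1503]
Step 19: x=[0.7022] v=[-0.6034]
Step 20: x=[0.6980] v=[-0.0417]
Step 21: x=[0.7501] v=[0.5210]
First v>=0 after going negative at step 21, time=2.1000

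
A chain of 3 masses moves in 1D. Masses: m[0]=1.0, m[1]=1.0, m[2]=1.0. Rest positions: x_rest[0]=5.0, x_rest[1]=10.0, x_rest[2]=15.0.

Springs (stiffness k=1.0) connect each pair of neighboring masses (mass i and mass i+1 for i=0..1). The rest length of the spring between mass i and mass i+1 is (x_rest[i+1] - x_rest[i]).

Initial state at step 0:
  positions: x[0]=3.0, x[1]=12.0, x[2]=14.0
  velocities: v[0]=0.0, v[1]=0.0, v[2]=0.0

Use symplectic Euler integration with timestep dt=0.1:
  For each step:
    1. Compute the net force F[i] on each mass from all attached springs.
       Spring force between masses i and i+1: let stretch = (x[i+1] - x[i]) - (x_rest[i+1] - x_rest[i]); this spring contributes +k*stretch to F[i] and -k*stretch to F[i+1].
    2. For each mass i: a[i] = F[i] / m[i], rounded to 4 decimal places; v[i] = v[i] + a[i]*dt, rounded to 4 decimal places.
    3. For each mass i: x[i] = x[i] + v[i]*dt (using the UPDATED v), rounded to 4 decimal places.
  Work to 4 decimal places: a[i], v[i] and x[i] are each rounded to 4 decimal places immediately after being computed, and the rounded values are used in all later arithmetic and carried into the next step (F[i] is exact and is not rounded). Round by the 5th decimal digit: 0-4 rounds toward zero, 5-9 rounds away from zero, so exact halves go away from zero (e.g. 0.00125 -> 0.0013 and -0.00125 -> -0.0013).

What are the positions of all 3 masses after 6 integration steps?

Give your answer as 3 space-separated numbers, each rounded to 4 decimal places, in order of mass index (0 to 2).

Answer: 3.7657 10.6718 14.5625

Derivation:
Step 0: x=[3.0000 12.0000 14.0000] v=[0.0000 0.0000 0.0000]
Step 1: x=[3.0400 11.9300 14.0300] v=[0.4000 -0.7000 0.3000]
Step 2: x=[3.1189 11.7921 14.0890] v=[0.7890 -1.3790 0.5900]
Step 3: x=[3.2345 11.5904 14.1750] v=[1.1563 -2.0166 0.8603]
Step 4: x=[3.3837 11.3310 14.2852] v=[1.4919 -2.5937 1.1018]
Step 5: x=[3.5624 11.0217 14.4158] v=[1.7866 -3.0930 1.3064]
Step 6: x=[3.7657 10.6718 14.5625] v=[2.0325 -3.4995 1.4670]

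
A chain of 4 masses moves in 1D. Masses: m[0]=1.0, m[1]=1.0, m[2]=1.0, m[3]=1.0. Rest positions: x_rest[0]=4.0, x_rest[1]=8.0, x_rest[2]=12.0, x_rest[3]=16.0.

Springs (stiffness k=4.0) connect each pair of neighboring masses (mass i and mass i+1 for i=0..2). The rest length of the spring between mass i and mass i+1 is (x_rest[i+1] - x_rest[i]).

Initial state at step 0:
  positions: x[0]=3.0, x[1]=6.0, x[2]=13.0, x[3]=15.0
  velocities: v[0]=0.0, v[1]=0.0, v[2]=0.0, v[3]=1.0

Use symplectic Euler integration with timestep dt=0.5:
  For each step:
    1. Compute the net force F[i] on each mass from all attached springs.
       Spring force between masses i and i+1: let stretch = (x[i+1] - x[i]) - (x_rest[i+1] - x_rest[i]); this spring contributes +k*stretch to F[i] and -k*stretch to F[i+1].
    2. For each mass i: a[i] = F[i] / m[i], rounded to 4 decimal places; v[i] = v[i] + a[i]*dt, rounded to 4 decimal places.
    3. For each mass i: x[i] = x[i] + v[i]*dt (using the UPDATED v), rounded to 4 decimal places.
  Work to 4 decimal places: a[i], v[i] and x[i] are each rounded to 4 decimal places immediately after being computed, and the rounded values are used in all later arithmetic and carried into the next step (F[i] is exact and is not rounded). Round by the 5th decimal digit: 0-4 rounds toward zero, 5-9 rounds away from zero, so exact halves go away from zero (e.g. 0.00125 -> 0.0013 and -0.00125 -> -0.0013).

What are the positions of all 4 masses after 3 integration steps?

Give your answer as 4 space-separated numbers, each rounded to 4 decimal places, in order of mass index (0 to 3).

Answer: 3.0000 9.5000 10.5000 15.5000

Derivation:
Step 0: x=[3.0000 6.0000 13.0000 15.0000] v=[0.0000 0.0000 0.0000 1.0000]
Step 1: x=[2.0000 10.0000 8.0000 17.5000] v=[-2.0000 8.0000 -10.0000 5.0000]
Step 2: x=[5.0000 4.0000 14.5000 14.5000] v=[6.0000 -12.0000 13.0000 -6.0000]
Step 3: x=[3.0000 9.5000 10.5000 15.5000] v=[-4.0000 11.0000 -8.0000 2.0000]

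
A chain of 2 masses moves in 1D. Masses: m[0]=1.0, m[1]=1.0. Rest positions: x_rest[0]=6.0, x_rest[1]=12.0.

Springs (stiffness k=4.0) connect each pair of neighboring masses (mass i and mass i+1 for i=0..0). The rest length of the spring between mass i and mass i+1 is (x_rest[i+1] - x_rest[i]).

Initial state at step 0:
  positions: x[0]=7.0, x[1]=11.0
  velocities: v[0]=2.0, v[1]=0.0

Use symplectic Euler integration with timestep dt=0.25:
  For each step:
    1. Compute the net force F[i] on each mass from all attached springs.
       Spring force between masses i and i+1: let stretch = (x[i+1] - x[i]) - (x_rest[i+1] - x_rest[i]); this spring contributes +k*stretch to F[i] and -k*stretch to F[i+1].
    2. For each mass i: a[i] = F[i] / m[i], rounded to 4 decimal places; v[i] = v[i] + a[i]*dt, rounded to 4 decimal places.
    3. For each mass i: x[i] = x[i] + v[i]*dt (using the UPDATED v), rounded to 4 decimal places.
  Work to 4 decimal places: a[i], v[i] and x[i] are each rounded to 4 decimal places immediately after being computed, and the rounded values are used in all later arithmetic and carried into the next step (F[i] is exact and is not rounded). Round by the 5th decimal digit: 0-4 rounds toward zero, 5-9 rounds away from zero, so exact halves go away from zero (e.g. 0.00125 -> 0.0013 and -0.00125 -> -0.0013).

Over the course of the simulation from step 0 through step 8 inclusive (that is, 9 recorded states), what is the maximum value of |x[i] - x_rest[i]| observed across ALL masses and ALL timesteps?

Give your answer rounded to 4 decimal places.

Step 0: x=[7.0000 11.0000] v=[2.0000 0.0000]
Step 1: x=[7.0000 11.5000] v=[0.0000 2.0000]
Step 2: x=[6.6250 12.3750] v=[-1.5000 3.5000]
Step 3: x=[6.1875 13.3125] v=[-1.7500 3.7500]
Step 4: x=[6.0313 13.9688] v=[-0.6250 2.6250]
Step 5: x=[6.3594 14.1407] v=[1.3125 0.6875]
Step 6: x=[7.1329 13.8673] v=[3.0938 -1.0938]
Step 7: x=[8.0900 13.4103] v=[3.8282 -1.8282]
Step 8: x=[8.8771 13.1232] v=[3.1485 -1.1485]
Max displacement = 2.8771

Answer: 2.8771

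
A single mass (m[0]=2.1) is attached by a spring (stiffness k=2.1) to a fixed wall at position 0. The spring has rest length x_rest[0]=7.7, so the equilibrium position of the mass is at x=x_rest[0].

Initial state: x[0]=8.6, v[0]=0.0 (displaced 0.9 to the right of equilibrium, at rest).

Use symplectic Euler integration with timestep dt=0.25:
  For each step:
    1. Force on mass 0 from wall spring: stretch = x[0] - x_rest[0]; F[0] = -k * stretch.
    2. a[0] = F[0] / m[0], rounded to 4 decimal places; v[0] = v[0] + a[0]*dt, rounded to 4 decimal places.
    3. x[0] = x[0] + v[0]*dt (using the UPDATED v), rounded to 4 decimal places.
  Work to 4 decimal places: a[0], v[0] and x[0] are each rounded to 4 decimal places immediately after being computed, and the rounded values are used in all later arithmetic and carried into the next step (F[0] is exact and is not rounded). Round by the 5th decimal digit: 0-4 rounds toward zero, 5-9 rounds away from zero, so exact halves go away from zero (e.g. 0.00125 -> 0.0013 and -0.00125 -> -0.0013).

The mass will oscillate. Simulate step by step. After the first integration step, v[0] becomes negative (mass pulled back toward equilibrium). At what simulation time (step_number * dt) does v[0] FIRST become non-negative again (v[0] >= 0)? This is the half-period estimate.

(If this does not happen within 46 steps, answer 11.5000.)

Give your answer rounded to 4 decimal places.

Answer: 3.2500

Derivation:
Step 0: x=[8.6000] v=[0.0000]
Step 1: x=[8.5438] v=[-0.2250]
Step 2: x=[8.4348] v=[-0.4360]
Step 3: x=[8.2799] v=[-0.6197]
Step 4: x=[8.0887] v=[-0.7647]
Step 5: x=[7.8732] v=[-0.8619]
Step 6: x=[7.6469] v=[-0.9052]
Step 7: x=[7.4239] v=[-0.8919]
Step 8: x=[7.2182] v=[-0.8229]
Step 9: x=[7.0426] v=[-0.7025]
Step 10: x=[6.9081] v=[-0.5382]
Step 11: x=[6.8231] v=[-0.3402]
Step 12: x=[6.7929] v=[-0.1210]
Step 13: x=[6.8194] v=[0.1058]
First v>=0 after going negative at step 13, time=3.2500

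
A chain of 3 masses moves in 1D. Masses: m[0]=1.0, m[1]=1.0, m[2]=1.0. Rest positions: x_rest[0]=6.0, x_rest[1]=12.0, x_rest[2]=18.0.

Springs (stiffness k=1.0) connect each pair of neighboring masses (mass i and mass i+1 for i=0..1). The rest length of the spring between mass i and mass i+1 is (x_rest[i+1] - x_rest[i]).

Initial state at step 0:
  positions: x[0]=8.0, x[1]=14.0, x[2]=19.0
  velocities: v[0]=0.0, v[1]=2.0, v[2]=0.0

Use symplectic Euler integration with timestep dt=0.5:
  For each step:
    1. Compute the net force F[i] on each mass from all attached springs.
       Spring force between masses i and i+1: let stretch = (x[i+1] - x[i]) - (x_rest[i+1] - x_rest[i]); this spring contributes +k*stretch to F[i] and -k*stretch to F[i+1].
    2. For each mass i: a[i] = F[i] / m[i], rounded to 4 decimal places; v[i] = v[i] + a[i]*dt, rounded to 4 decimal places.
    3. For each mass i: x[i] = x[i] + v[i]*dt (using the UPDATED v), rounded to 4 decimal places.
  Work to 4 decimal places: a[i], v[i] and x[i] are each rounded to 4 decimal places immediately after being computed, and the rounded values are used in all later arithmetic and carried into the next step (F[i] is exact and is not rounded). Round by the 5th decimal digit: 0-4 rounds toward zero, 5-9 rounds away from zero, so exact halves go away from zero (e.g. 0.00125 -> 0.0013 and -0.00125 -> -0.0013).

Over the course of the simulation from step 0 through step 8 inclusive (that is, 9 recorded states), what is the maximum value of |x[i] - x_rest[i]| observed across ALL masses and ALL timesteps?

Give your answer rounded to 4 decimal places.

Step 0: x=[8.0000 14.0000 19.0000] v=[0.0000 2.0000 0.0000]
Step 1: x=[8.0000 14.7500 19.2500] v=[0.0000 1.5000 0.5000]
Step 2: x=[8.1875 14.9375 19.8750] v=[0.3750 0.3750 1.2500]
Step 3: x=[8.5625 14.6719 20.7657] v=[0.7500 -0.5313 1.7813]
Step 4: x=[8.9649 14.4024 21.6329] v=[0.8047 -0.5391 1.7344]
Step 5: x=[9.2267 14.5811 22.1925] v=[0.5235 0.3574 1.1192]
Step 6: x=[9.3271 15.3241 22.3493] v=[0.2007 1.4859 0.3135]
Step 7: x=[9.4267 16.3241 22.2498] v=[0.1992 2.0000 -0.1991]
Step 8: x=[9.7507 17.0812 22.1688] v=[0.6479 1.5142 -0.1620]
Max displacement = 5.0812

Answer: 5.0812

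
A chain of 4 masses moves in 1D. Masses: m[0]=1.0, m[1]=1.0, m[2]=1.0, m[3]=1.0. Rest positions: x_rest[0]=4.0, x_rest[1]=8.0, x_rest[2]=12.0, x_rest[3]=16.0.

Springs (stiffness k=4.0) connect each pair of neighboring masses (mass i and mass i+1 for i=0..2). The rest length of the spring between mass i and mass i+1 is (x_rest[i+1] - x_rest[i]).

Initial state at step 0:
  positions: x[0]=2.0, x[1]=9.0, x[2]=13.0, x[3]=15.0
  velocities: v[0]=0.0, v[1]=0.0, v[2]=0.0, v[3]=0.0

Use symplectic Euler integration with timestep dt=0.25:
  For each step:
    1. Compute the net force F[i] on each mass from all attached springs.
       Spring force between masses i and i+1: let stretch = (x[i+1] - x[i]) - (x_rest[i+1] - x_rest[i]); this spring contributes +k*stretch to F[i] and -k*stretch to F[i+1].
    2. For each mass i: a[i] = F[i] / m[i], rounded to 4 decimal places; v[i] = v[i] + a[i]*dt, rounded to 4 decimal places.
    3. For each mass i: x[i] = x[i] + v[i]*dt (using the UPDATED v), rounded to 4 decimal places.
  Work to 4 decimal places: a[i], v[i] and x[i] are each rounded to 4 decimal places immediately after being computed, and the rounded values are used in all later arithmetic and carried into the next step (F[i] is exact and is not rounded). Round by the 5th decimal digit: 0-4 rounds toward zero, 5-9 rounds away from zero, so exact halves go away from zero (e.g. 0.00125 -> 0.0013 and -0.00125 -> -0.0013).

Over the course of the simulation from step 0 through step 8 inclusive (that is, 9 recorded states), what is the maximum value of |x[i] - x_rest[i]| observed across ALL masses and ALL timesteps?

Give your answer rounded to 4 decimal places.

Step 0: x=[2.0000 9.0000 13.0000 15.0000] v=[0.0000 0.0000 0.0000 0.0000]
Step 1: x=[2.7500 8.2500 12.5000 15.5000] v=[3.0000 -3.0000 -2.0000 2.0000]
Step 2: x=[3.8750 7.1875 11.6875 16.2500] v=[4.5000 -4.2500 -3.2500 3.0000]
Step 3: x=[4.8281 6.4219 10.8906 16.8594] v=[3.8125 -3.0625 -3.1875 2.4375]
Step 4: x=[5.1797 6.3750 10.4688 16.9766] v=[1.4063 -0.1876 -1.6874 0.4687]
Step 5: x=[4.8301 7.0527 10.6505 16.4668] v=[-1.3984 2.7109 0.7266 -2.0391]
Step 6: x=[4.0362 8.0742 11.3868 15.5030] v=[-3.1758 4.0861 2.9451 -3.8554]
Step 7: x=[3.2518 8.9144 12.3240 14.5101] v=[-3.1378 3.3607 3.7487 -3.9716]
Step 8: x=[2.8830 9.1913 12.9553 13.9707] v=[-1.4752 1.1077 2.5252 -2.1577]
Max displacement = 2.0293

Answer: 2.0293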